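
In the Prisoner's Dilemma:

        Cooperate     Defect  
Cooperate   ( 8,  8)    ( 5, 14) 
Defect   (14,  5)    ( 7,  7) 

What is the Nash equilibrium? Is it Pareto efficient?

(Defect, Defect) is NE; not Pareto efficient

Work:
Defect dominates Cooperate for both players:
If P2 cooperates: Defect (14) > Cooperate (8)
If P2 defects: Defect (7) > Cooperate (5)
NE: (Defect, Defect) with payoff (7, 7)
But (Cooperate, Cooperate) = (8, 8) Pareto dominates (7, 7)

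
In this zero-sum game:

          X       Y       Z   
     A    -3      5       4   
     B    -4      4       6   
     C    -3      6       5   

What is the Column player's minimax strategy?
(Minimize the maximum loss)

Column should play X, value = -3

Work:
Column player minimizes Row's maximum payoff:
Column X: max payoff to Row = -3
Column Y: max payoff to Row = 6
Column Z: max payoff to Row = 6
Minimum is -3, achieved by column X.
Minimax strategy: X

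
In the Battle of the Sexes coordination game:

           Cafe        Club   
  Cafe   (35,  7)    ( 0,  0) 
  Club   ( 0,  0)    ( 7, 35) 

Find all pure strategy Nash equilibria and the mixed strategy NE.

Pure NE: (Cafe, Cafe) and (Club, Club); Mixed NE: p = 0.8333, q = 0.1667

Work:
Check pure NE:
(Cafe, Cafe): (35, 7) - no unilateral deviation beneficial
(Club, Club): (7, 35) - no unilateral deviation beneficial
Mixed NE: P1 plays Cafe with p = 0.8333, P2 plays Cafe with q = 0.1667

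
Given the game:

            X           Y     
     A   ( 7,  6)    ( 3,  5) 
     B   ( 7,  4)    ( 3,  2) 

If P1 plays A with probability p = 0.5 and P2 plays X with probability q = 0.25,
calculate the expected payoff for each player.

E[P1] = 4.0, E[P2] = 3.875

Work:
E[P1] = p·q·π₁(A,X) + p·(1-q)·π₁(A,Y) + (1-p)·q·π₁(B,X) + (1-p)·(1-q)·π₁(B,Y)
= 0.5·0.25·7 + 0.5·0.75·3 + 0.5·0.25·7 + 0.5·0.75·3
= 4.0

E[P2] = 3.875 (similar calculation)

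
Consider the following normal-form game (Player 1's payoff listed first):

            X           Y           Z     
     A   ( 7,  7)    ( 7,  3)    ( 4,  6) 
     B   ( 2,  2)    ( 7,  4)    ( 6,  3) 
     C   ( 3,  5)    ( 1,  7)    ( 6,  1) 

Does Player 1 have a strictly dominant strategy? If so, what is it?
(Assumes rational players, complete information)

No strictly dominant strategy exists for Player 1

Work:
A strategy strictly dominates another if it gives a strictly higher payoff against every opponent action. Compare each pair of P1's strategies column-by-column:
  A vs B: [7 vs 2, 7 vs 7, 4 vs 6] → A does not strictly dominate B (column Y: 7 ≤ 7)
  A vs C: [7 vs 3, 7 vs 1, 4 vs 6] → A does not strictly dominate C (column Z: 4 ≤ 6)
  B vs A: [2 vs 7, 7 vs 7, 6 vs 4] → B does not strictly dominate A (column X: 2 ≤ 7)
  B vs C: [2 vs 3, 7 vs 1, 6 vs 6] → B does not strictly dominate C (column X: 2 ≤ 3)
  C vs A: [3 vs 7, 1 vs 7, 6 vs 4] → C does not strictly dominate A (column X: 3 ≤ 7)
  C vs B: [3 vs 2, 1 vs 7, 6 vs 6] → C does not strictly dominate B (column Y: 1 ≤ 7)
No single strategy strictly dominates all others → no strictly dominant strategy.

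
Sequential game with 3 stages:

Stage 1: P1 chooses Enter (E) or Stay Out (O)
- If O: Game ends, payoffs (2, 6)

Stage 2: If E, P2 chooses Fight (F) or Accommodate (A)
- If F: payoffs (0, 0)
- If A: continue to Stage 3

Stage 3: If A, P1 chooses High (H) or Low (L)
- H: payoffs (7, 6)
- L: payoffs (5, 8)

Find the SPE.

SPE: (E, A, H); Outcome (7, 6)

Work:
Stage 3: P1 chooses H (7 vs 5)
Stage 2: P2: F->0, A->6 (anticipating H). Choose A
Stage 1: P1: O->2, E->7 (anticipating A, H). Choose E
SPE path: E -> A -> H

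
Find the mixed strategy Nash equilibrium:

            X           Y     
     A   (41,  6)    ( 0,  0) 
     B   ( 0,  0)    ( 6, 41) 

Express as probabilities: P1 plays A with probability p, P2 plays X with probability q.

p = 0.8723, q = 0.1277

Work:
Find probabilities that make opponent indifferent:
P2 chooses q to make P1 indifferent between A and B
P1 chooses p to make P2 indifferent between X and Y
Mixed NE: P1 plays (A: 0.8723, B: 0.1277), P2 plays (X: 0.1277, Y: 0.8723)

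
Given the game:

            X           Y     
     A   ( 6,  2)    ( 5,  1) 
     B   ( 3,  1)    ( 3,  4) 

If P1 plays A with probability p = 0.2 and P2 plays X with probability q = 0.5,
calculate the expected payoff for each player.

E[P1] = 3.5, E[P2] = 2.3

Work:
E[P1] = p·q·π₁(A,X) + p·(1-q)·π₁(A,Y) + (1-p)·q·π₁(B,X) + (1-p)·(1-q)·π₁(B,Y)
= 0.2·0.5·6 + 0.2·0.5·5 + 0.8·0.5·3 + 0.8·0.5·3
= 3.5

E[P2] = 2.3 (similar calculation)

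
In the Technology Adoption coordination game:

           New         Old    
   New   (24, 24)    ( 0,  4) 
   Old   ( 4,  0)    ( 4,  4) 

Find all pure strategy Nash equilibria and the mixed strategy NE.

Pure NE: (New, New) and (Old, Old); Mixed NE: p = 0.1667, q = 0.1667

Work:
Check pure NE:
(New, New): (24, 24) - no unilateral deviation beneficial
(Old, Old): (4, 4) - no unilateral deviation beneficial
Mixed NE: P1 plays New with p = 0.1667, P2 plays New with q = 0.1667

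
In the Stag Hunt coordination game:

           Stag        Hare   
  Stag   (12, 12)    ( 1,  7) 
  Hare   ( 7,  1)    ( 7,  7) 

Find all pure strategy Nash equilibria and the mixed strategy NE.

Pure NE: (Stag, Stag) and (Hare, Hare); Mixed NE: p = 0.5455, q = 0.5455

Work:
Check pure NE:
(Stag, Stag): (12, 12) - no unilateral deviation beneficial
(Hare, Hare): (7, 7) - no unilateral deviation beneficial
Mixed NE: P1 plays Stag with p = 0.5455, P2 plays Stag with q = 0.5455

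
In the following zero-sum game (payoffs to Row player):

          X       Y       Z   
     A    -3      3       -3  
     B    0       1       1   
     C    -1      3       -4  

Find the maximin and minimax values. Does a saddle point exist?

Maximin = 0, Minimax = 0, Saddle: True

Work:
Row minimums: [-3, 0, -4] → maximin = 0
Column maximums: [0, 3, 1] → minimax = 0
Saddle point exists! Game value = 0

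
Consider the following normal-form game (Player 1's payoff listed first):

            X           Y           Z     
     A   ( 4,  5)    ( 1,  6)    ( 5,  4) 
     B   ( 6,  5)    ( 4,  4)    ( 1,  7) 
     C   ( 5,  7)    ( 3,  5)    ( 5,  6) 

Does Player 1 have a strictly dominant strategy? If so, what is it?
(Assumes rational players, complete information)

No strictly dominant strategy exists for Player 1

Work:
A strategy strictly dominates another if it gives a strictly higher payoff against every opponent action. Compare each pair of P1's strategies column-by-column:
  A vs B: [4 vs 6, 1 vs 4, 5 vs 1] → A does not strictly dominate B (column X: 4 ≤ 6)
  A vs C: [4 vs 5, 1 vs 3, 5 vs 5] → A does not strictly dominate C (column X: 4 ≤ 5)
  B vs A: [6 vs 4, 4 vs 1, 1 vs 5] → B does not strictly dominate A (column Z: 1 ≤ 5)
  B vs C: [6 vs 5, 4 vs 3, 1 vs 5] → B does not strictly dominate C (column Z: 1 ≤ 5)
  C vs A: [5 vs 4, 3 vs 1, 5 vs 5] → C does not strictly dominate A (column Z: 5 ≤ 5)
  C vs B: [5 vs 6, 3 vs 4, 5 vs 1] → C does not strictly dominate B (column X: 5 ≤ 6)
No single strategy strictly dominates all others → no strictly dominant strategy.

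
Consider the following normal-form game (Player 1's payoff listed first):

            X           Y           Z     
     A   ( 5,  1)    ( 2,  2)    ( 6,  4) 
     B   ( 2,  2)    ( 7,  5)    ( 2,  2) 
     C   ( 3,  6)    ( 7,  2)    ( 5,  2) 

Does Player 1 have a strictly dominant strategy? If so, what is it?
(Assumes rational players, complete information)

No strictly dominant strategy exists for Player 1

Work:
A strategy strictly dominates another if it gives a strictly higher payoff against every opponent action. Compare each pair of P1's strategies column-by-column:
  A vs B: [5 vs 2, 2 vs 7, 6 vs 2] → A does not strictly dominate B (column Y: 2 ≤ 7)
  A vs C: [5 vs 3, 2 vs 7, 6 vs 5] → A does not strictly dominate C (column Y: 2 ≤ 7)
  B vs A: [2 vs 5, 7 vs 2, 2 vs 6] → B does not strictly dominate A (column X: 2 ≤ 5)
  B vs C: [2 vs 3, 7 vs 7, 2 vs 5] → B does not strictly dominate C (column X: 2 ≤ 3)
  C vs A: [3 vs 5, 7 vs 2, 5 vs 6] → C does not strictly dominate A (column X: 3 ≤ 5)
  C vs B: [3 vs 2, 7 vs 7, 5 vs 2] → C does not strictly dominate B (column Y: 7 ≤ 7)
No single strategy strictly dominates all others → no strictly dominant strategy.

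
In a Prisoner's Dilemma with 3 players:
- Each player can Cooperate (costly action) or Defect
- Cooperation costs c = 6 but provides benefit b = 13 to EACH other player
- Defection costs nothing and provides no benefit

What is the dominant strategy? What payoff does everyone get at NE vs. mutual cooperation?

Dominant: Defect; NE payoff = 0; Coop payoff = 20

Work:
Defect dominates (saves cost c = 6, benefit to others is external)
NE: All defect → everyone gets 0
If all cooperate: each receives (2)×13 - 6 = 20
Social dilemma: 20 > 0 but NE gives 0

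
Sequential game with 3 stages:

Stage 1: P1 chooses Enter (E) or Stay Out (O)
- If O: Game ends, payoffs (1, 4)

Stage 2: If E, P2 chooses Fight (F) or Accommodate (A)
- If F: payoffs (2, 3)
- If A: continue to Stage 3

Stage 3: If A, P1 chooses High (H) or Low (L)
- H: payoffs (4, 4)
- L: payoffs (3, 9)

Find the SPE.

SPE: (E, A, H); Outcome (4, 4)

Work:
Stage 3: P1 chooses H (4 vs 3)
Stage 2: P2: F->3, A->4 (anticipating H). Choose A
Stage 1: P1: O->1, E->4 (anticipating A, H). Choose E
SPE path: E -> A -> H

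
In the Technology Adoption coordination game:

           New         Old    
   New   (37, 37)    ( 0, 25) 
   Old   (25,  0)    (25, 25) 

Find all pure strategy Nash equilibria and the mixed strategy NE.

Pure NE: (New, New) and (Old, Old); Mixed NE: p = 0.6757, q = 0.6757

Work:
Check pure NE:
(New, New): (37, 37) - no unilateral deviation beneficial
(Old, Old): (25, 25) - no unilateral deviation beneficial
Mixed NE: P1 plays New with p = 0.6757, P2 plays New with q = 0.6757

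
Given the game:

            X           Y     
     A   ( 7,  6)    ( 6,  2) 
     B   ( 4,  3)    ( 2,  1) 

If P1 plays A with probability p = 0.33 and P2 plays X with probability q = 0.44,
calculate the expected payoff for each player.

E[P1] = 4.0548, E[P2] = 2.5004

Work:
E[P1] = p·q·π₁(A,X) + p·(1-q)·π₁(A,Y) + (1-p)·q·π₁(B,X) + (1-p)·(1-q)·π₁(B,Y)
= 0.33·0.44·7 + 0.33·0.56·6 + 0.67·0.44·4 + 0.67·0.56·2
= 4.0548

E[P2] = 2.5004 (similar calculation)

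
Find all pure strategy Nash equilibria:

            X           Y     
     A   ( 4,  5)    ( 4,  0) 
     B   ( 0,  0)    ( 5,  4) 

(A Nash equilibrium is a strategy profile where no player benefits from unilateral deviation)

Nash equilibrium: (A, X), (B, Y)

Work:
Best responses:
  P1 vs X: payoffs [4, 0] → best response A (payoff 4)
  P1 vs Y: payoffs [4, 5] → best response B (payoff 5)
  P2 vs A: payoffs [5, 0] → best response X (payoff 5)
  P2 vs B: payoffs [0, 4] → best response Y (payoff 4)
Mutual best responses: (A,X), (B,Y) → Nash equilibria.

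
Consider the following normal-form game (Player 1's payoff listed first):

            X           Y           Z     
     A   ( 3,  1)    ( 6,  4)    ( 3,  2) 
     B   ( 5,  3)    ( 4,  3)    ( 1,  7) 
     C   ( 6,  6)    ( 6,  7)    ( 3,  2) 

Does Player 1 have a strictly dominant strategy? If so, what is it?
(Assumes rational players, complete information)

No strictly dominant strategy exists for Player 1

Work:
A strategy strictly dominates another if it gives a strictly higher payoff against every opponent action. Compare each pair of P1's strategies column-by-column:
  A vs B: [3 vs 5, 6 vs 4, 3 vs 1] → A does not strictly dominate B (column X: 3 ≤ 5)
  A vs C: [3 vs 6, 6 vs 6, 3 vs 3] → A does not strictly dominate C (column X: 3 ≤ 6)
  B vs A: [5 vs 3, 4 vs 6, 1 vs 3] → B does not strictly dominate A (column Y: 4 ≤ 6)
  B vs C: [5 vs 6, 4 vs 6, 1 vs 3] → B does not strictly dominate C (column X: 5 ≤ 6)
  C vs A: [6 vs 3, 6 vs 6, 3 vs 3] → C does not strictly dominate A (column Y: 6 ≤ 6)
  C vs B: [6 vs 5, 6 vs 4, 3 vs 1] → C strictly dominates B
No single strategy strictly dominates all others → no strictly dominant strategy.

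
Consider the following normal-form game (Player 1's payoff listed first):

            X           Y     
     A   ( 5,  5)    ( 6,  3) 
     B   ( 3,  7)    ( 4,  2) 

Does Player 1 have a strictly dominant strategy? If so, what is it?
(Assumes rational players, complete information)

Yes, Player 1's strictly dominant strategy is A

Work:
A strategy strictly dominates another if it gives a strictly higher payoff against every opponent action. Compare each pair of P1's strategies column-by-column:
  A vs B: [5 vs 3, 6 vs 4] → A strictly dominates B
  B vs A: [3 vs 5, 4 vs 6] → B does not strictly dominate A (column X: 3 ≤ 5)
A strictly dominates every other strategy → strictly dominant.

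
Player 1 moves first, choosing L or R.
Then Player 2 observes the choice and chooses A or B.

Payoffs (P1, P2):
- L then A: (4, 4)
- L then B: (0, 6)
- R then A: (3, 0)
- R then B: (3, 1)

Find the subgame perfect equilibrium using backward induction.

P1 plays R, P2 plays B after L and B after R; Payoff (3, 1)

Work:
Backward induction:
After L: P2 chooses B → P1 gets 0
After R: P2 chooses B → P1 gets 3
P1 chooses R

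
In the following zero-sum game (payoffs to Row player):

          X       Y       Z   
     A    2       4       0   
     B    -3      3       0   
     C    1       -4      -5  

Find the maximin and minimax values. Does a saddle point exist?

Maximin = 0, Minimax = 0, Saddle: True

Work:
Row minimums: [0, -3, -5] → maximin = 0
Column maximums: [2, 4, 0] → minimax = 0
Saddle point exists! Game value = 0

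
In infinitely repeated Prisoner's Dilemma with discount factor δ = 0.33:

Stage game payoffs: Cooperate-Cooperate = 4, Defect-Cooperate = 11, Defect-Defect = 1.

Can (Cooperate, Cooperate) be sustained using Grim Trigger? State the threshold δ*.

δ* = 0.7; since δ = 0.33 < 0.7, cooperation cannot be sustained

Work:
For Grim Trigger:
Cooperate forever: 4/(1-δ)
Defect then punished: 11 + 1·δ/(1-δ)
Need: 4/(1-δ) ≥ 11 + 1·δ/(1-δ)
Solving: δ ≥ (T-R)/(T-P) = (11-4)/(11-1) = 0.7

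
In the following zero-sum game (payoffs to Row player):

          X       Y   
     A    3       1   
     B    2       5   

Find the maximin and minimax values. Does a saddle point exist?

Maximin = 2, Minimax = 3, Saddle: False

Work:
Row minimums: [1, 2] → maximin = 2
Column maximums: [3, 5] → minimax = 3
No saddle point (maximin ≠ minimax). Mixed strategy needed.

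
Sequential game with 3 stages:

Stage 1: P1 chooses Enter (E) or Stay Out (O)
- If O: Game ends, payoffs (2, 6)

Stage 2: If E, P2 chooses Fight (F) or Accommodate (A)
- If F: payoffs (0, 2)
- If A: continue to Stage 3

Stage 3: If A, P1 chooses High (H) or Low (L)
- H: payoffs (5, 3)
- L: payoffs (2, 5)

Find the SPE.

SPE: (E, A, H); Outcome (5, 3)

Work:
Stage 3: P1 chooses H (5 vs 2)
Stage 2: P2: F->2, A->3 (anticipating H). Choose A
Stage 1: P1: O->2, E->5 (anticipating A, H). Choose E
SPE path: E -> A -> H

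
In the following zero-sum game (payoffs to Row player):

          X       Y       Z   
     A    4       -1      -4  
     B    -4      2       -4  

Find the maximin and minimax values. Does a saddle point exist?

Maximin = -4, Minimax = -4, Saddle: True

Work:
Row minimums: [-4, -4] → maximin = -4
Column maximums: [4, 2, -4] → minimax = -4
Saddle point exists! Game value = -4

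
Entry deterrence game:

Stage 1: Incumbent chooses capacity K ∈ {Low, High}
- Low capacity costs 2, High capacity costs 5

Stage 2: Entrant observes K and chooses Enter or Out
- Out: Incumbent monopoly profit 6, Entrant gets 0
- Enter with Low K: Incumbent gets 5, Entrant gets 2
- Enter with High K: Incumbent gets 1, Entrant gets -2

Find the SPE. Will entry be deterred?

SPE: (Low, Enter|Low, Out|High); Entry not deterred. Incumbent net profit = 3, Entrant gets 2

Work:
After Low K: Entrant enters (2 > 0)
After High K: Entrant stays out (-2 < 0)
Incumbent: Low → 5−2=3, High → 6−5=1
Incumbent chooses Low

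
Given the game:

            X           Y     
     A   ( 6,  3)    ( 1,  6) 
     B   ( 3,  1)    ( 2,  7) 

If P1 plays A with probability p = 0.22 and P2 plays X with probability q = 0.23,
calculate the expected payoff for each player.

E[P1] = 2.2124, E[P2] = 5.5518

Work:
E[P1] = p·q·π₁(A,X) + p·(1-q)·π₁(A,Y) + (1-p)·q·π₁(B,X) + (1-p)·(1-q)·π₁(B,Y)
= 0.22·0.23·6 + 0.22·0.77·1 + 0.78·0.23·3 + 0.78·0.77·2
= 2.2124

E[P2] = 5.5518 (similar calculation)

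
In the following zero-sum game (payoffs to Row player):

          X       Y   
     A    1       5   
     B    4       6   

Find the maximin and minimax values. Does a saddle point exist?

Maximin = 4, Minimax = 4, Saddle: True

Work:
Row minimums: [1, 4] → maximin = 4
Column maximums: [4, 6] → minimax = 4
Saddle point exists! Game value = 4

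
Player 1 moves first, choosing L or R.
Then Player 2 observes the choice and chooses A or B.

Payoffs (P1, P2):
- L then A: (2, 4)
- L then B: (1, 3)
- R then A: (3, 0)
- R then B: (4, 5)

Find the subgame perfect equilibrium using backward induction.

P1 plays R, P2 plays A after L and B after R; Payoff (4, 5)

Work:
Backward induction:
After L: P2 chooses A → P1 gets 2
After R: P2 chooses B → P1 gets 4
P1 chooses R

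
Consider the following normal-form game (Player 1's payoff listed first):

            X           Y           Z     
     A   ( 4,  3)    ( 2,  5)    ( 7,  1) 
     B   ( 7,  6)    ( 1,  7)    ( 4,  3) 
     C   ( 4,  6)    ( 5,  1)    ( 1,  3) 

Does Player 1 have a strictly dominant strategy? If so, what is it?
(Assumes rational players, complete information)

No strictly dominant strategy exists for Player 1

Work:
A strategy strictly dominates another if it gives a strictly higher payoff against every opponent action. Compare each pair of P1's strategies column-by-column:
  A vs B: [4 vs 7, 2 vs 1, 7 vs 4] → A does not strictly dominate B (column X: 4 ≤ 7)
  A vs C: [4 vs 4, 2 vs 5, 7 vs 1] → A does not strictly dominate C (column X: 4 ≤ 4)
  B vs A: [7 vs 4, 1 vs 2, 4 vs 7] → B does not strictly dominate A (column Y: 1 ≤ 2)
  B vs C: [7 vs 4, 1 vs 5, 4 vs 1] → B does not strictly dominate C (column Y: 1 ≤ 5)
  C vs A: [4 vs 4, 5 vs 2, 1 vs 7] → C does not strictly dominate A (column X: 4 ≤ 4)
  C vs B: [4 vs 7, 5 vs 1, 1 vs 4] → C does not strictly dominate B (column X: 4 ≤ 7)
No single strategy strictly dominates all others → no strictly dominant strategy.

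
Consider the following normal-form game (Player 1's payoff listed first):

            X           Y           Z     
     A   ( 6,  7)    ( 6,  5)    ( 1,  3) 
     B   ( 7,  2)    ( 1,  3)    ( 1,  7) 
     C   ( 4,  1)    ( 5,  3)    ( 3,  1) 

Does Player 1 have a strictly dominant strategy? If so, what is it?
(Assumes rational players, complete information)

No strictly dominant strategy exists for Player 1

Work:
A strategy strictly dominates another if it gives a strictly higher payoff against every opponent action. Compare each pair of P1's strategies column-by-column:
  A vs B: [6 vs 7, 6 vs 1, 1 vs 1] → A does not strictly dominate B (column X: 6 ≤ 7)
  A vs C: [6 vs 4, 6 vs 5, 1 vs 3] → A does not strictly dominate C (column Z: 1 ≤ 3)
  B vs A: [7 vs 6, 1 vs 6, 1 vs 1] → B does not strictly dominate A (column Y: 1 ≤ 6)
  B vs C: [7 vs 4, 1 vs 5, 1 vs 3] → B does not strictly dominate C (column Y: 1 ≤ 5)
  C vs A: [4 vs 6, 5 vs 6, 3 vs 1] → C does not strictly dominate A (column X: 4 ≤ 6)
  C vs B: [4 vs 7, 5 vs 1, 3 vs 1] → C does not strictly dominate B (column X: 4 ≤ 7)
No single strategy strictly dominates all others → no strictly dominant strategy.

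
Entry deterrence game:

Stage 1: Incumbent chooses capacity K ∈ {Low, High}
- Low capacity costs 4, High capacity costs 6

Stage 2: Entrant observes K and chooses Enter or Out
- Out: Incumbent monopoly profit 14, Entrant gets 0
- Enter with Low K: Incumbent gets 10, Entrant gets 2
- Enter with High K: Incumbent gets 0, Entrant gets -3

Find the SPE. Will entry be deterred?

SPE: (High, Enter|Low, Out|High); Entry deterred. Incumbent net profit = 8

Work:
After Low K: Entrant enters (2 > 0)
After High K: Entrant stays out (-3 < 0)
Incumbent: Low → 10−4=6, High → 14−6=8
Incumbent chooses High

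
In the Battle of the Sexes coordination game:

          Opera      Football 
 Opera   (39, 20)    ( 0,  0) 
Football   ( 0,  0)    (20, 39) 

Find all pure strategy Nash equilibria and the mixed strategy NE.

Pure NE: (Opera, Opera) and (Football, Football); Mixed NE: p = 0.661, q = 0.339

Work:
Check pure NE:
(Opera, Opera): (39, 20) - no unilateral deviation beneficial
(Football, Football): (20, 39) - no unilateral deviation beneficial
Mixed NE: P1 plays Opera with p = 0.661, P2 plays Opera with q = 0.339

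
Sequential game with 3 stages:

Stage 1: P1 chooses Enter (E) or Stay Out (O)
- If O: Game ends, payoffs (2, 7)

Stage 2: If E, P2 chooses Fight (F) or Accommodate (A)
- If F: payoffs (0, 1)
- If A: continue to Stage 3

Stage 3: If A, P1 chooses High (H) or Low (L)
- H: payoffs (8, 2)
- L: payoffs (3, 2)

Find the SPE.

SPE: (E, A, H); Outcome (8, 2)

Work:
Stage 3: P1 chooses H (8 vs 3)
Stage 2: P2: F->1, A->2 (anticipating H). Choose A
Stage 1: P1: O->2, E->8 (anticipating A, H). Choose E
SPE path: E -> A -> H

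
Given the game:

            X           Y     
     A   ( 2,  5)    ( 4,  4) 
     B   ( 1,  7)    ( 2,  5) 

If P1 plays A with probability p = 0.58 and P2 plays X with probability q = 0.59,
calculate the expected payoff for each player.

E[P1] = 2.2278, E[P2] = 5.2578

Work:
E[P1] = p·q·π₁(A,X) + p·(1-q)·π₁(A,Y) + (1-p)·q·π₁(B,X) + (1-p)·(1-q)·π₁(B,Y)
= 0.58·0.59·2 + 0.58·0.41·4 + 0.42·0.59·1 + 0.42·0.41·2
= 2.2278

E[P2] = 5.2578 (similar calculation)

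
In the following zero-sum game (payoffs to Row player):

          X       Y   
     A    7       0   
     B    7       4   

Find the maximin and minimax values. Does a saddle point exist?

Maximin = 4, Minimax = 4, Saddle: True

Work:
Row minimums: [0, 4] → maximin = 4
Column maximums: [7, 4] → minimax = 4
Saddle point exists! Game value = 4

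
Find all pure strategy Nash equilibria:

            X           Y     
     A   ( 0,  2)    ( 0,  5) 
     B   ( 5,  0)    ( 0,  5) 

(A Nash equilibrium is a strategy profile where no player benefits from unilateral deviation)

Nash equilibrium: (A, Y), (B, Y)

Work:
Best responses:
  P1 vs X: payoffs [0, 5] → best response B (payoff 5)
  P1 vs Y: payoffs [0, 0] → best response A/B (payoff 0)
  P2 vs A: payoffs [2, 5] → best response Y (payoff 5)
  P2 vs B: payoffs [0, 5] → best response Y (payoff 5)
Mutual best responses: (A,Y), (B,Y) → Nash equilibria.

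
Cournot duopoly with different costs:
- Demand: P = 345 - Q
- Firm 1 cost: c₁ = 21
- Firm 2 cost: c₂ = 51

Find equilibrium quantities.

q₁* = 118.0, q₂* = 88.0

Work:
Reaction: q₁ = (345 - 21 - q₂)/2
Reaction: q₂ = (345 - 51 - q₁)/2
Solve simultaneously:
q₁* = (345 - 2×21 + 51)/3 = 118.0
q₂* = (345 - 2×51 + 21)/3 = 88.0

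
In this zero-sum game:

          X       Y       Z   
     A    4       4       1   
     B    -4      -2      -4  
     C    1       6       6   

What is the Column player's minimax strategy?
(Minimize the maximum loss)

Column should play X, value = 4

Work:
Column player minimizes Row's maximum payoff:
Column X: max payoff to Row = 4
Column Y: max payoff to Row = 6
Column Z: max payoff to Row = 6
Minimum is 4, achieved by column X.
Minimax strategy: X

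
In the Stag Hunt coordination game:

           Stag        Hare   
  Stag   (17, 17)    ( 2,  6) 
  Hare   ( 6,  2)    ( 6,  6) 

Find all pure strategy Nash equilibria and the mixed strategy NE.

Pure NE: (Stag, Stag) and (Hare, Hare); Mixed NE: p = 0.2667, q = 0.2667

Work:
Check pure NE:
(Stag, Stag): (17, 17) - no unilateral deviation beneficial
(Hare, Hare): (6, 6) - no unilateral deviation beneficial
Mixed NE: P1 plays Stag with p = 0.2667, P2 plays Stag with q = 0.2667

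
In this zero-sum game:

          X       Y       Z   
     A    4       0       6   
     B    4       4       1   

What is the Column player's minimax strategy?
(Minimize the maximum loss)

Column should play X or Y (all achieve the minimum), value = 4

Work:
Column player minimizes Row's maximum payoff:
Column X: max payoff to Row = 4
Column Y: max payoff to Row = 4
Column Z: max payoff to Row = 6
Minimum is 4, achieved by columns X, Y (tied).
Each of X or Y is a minimax strategy.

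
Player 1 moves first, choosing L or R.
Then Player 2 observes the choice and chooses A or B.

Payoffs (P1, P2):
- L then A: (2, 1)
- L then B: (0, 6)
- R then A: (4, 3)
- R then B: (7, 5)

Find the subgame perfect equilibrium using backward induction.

P1 plays R, P2 plays B after L and B after R; Payoff (7, 5)

Work:
Backward induction:
After L: P2 chooses B → P1 gets 0
After R: P2 chooses B → P1 gets 7
P1 chooses R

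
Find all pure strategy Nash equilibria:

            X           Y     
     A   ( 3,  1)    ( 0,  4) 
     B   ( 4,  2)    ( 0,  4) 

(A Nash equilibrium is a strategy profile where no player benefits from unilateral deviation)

Nash equilibrium: (A, Y), (B, Y)

Work:
Best responses:
  P1 vs X: payoffs [3, 4] → best response B (payoff 4)
  P1 vs Y: payoffs [0, 0] → best response A/B (payoff 0)
  P2 vs A: payoffs [1, 4] → best response Y (payoff 4)
  P2 vs B: payoffs [2, 4] → best response Y (payoff 4)
Mutual best responses: (A,Y), (B,Y) → Nash equilibria.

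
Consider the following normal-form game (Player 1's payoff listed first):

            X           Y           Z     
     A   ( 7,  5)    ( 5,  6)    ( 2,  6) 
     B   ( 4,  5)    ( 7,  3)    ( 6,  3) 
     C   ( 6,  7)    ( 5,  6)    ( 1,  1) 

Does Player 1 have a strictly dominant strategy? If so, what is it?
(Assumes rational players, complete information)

No strictly dominant strategy exists for Player 1

Work:
A strategy strictly dominates another if it gives a strictly higher payoff against every opponent action. Compare each pair of P1's strategies column-by-column:
  A vs B: [7 vs 4, 5 vs 7, 2 vs 6] → A does not strictly dominate B (column Y: 5 ≤ 7)
  A vs C: [7 vs 6, 5 vs 5, 2 vs 1] → A does not strictly dominate C (column Y: 5 ≤ 5)
  B vs A: [4 vs 7, 7 vs 5, 6 vs 2] → B does not strictly dominate A (column X: 4 ≤ 7)
  B vs C: [4 vs 6, 7 vs 5, 6 vs 1] → B does not strictly dominate C (column X: 4 ≤ 6)
  C vs A: [6 vs 7, 5 vs 5, 1 vs 2] → C does not strictly dominate A (column X: 6 ≤ 7)
  C vs B: [6 vs 4, 5 vs 7, 1 vs 6] → C does not strictly dominate B (column Y: 5 ≤ 7)
No single strategy strictly dominates all others → no strictly dominant strategy.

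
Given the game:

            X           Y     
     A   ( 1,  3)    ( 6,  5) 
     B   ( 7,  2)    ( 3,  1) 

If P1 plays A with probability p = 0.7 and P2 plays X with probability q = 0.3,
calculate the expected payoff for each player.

E[P1] = 4.41, E[P2] = 3.47

Work:
E[P1] = p·q·π₁(A,X) + p·(1-q)·π₁(A,Y) + (1-p)·q·π₁(B,X) + (1-p)·(1-q)·π₁(B,Y)
= 0.7·0.3·1 + 0.7·0.7·6 + 0.3·0.3·7 + 0.3·0.7·3
= 4.41

E[P2] = 3.47 (similar calculation)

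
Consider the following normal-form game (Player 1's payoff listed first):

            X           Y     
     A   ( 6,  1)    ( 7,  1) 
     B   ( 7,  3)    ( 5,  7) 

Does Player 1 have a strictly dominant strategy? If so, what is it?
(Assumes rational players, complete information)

No strictly dominant strategy exists for Player 1

Work:
A strategy strictly dominates another if it gives a strictly higher payoff against every opponent action. Compare each pair of P1's strategies column-by-column:
  A vs B: [6 vs 7, 7 vs 5] → A does not strictly dominate B (column X: 6 ≤ 7)
  B vs A: [7 vs 6, 5 vs 7] → B does not strictly dominate A (column Y: 5 ≤ 7)
No single strategy strictly dominates all others → no strictly dominant strategy.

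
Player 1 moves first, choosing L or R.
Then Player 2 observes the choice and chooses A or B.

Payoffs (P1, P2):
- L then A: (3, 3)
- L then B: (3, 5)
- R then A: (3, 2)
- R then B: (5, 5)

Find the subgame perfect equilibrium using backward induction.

P1 plays R, P2 plays B after L and B after R; Payoff (5, 5)

Work:
Backward induction:
After L: P2 chooses B → P1 gets 3
After R: P2 chooses B → P1 gets 5
P1 chooses R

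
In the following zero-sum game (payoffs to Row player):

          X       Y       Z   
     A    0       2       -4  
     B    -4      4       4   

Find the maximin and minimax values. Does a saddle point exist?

Maximin = -4, Minimax = 0, Saddle: False

Work:
Row minimums: [-4, -4] → maximin = -4
Column maximums: [0, 4, 4] → minimax = 0
No saddle point (maximin ≠ minimax). Mixed strategy needed.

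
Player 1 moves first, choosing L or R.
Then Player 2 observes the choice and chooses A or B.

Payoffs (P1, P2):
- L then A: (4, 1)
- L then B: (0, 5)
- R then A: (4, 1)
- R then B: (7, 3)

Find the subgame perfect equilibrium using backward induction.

P1 plays R, P2 plays B after L and B after R; Payoff (7, 3)

Work:
Backward induction:
After L: P2 chooses B → P1 gets 0
After R: P2 chooses B → P1 gets 7
P1 chooses R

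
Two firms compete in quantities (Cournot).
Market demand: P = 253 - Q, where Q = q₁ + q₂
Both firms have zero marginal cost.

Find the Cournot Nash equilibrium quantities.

q₁* = q₂* = 84.33; P* = 84.33

Work:
Profit: π_i = P·q_i = (a - q_i - q_j)·q_i
FOC: ∂π_i/∂q_i = a - 2q_i - q_j = 0
Reaction function: q_i = (253 - q_j)/2
Symmetry: q* = 253/3 = 84.33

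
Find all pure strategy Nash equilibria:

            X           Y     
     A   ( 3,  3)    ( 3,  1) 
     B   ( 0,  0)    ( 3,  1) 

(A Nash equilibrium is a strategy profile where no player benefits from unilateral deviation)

Nash equilibrium: (A, X), (B, Y)

Work:
Best responses:
  P1 vs X: payoffs [3, 0] → best response A (payoff 3)
  P1 vs Y: payoffs [3, 3] → best response A/B (payoff 3)
  P2 vs A: payoffs [3, 1] → best response X (payoff 3)
  P2 vs B: payoffs [0, 1] → best response Y (payoff 1)
Mutual best responses: (A,X), (B,Y) → Nash equilibria.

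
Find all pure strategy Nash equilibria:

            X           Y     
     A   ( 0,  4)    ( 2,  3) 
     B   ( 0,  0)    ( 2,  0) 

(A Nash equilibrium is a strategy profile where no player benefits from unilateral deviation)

Nash equilibrium: (A, X), (B, X), (B, Y)

Work:
Best responses:
  P1 vs X: payoffs [0, 0] → best response A/B (payoff 0)
  P1 vs Y: payoffs [2, 2] → best response A/B (payoff 2)
  P2 vs A: payoffs [4, 3] → best response X (payoff 4)
  P2 vs B: payoffs [0, 0] → best response X/Y (payoff 0)
Mutual best responses: (A,X), (B,X), (B,Y) → Nash equilibria.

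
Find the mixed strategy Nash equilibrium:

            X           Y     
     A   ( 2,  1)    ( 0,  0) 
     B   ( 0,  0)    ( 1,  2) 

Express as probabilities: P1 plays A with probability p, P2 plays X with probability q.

p = 0.6667, q = 0.3333

Work:
Find probabilities that make opponent indifferent:
P2 chooses q to make P1 indifferent between A and B
P1 chooses p to make P2 indifferent between X and Y
Mixed NE: P1 plays (A: 0.6667, B: 0.3333), P2 plays (X: 0.3333, Y: 0.6667)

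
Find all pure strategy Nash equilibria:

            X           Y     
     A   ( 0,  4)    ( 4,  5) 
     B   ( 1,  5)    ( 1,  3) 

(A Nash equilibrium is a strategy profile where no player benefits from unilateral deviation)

Nash equilibrium: (A, Y), (B, X)

Work:
Best responses:
  P1 vs X: payoffs [0, 1] → best response B (payoff 1)
  P1 vs Y: payoffs [4, 1] → best response A (payoff 4)
  P2 vs A: payoffs [4, 5] → best response Y (payoff 5)
  P2 vs B: payoffs [5, 3] → best response X (payoff 5)
Mutual best responses: (A,Y), (B,X) → Nash equilibria.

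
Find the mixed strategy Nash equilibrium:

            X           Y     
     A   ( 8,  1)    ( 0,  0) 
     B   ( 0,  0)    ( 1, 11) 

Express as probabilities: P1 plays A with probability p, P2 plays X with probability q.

p = 0.9167, q = 0.1111

Work:
Find probabilities that make opponent indifferent:
P2 chooses q to make P1 indifferent between A and B
P1 chooses p to make P2 indifferent between X and Y
Mixed NE: P1 plays (A: 0.9167, B: 0.0833), P2 plays (X: 0.1111, Y: 0.8889)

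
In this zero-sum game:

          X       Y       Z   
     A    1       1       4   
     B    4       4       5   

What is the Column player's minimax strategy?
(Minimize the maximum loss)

Column should play X or Y (all achieve the minimum), value = 4

Work:
Column player minimizes Row's maximum payoff:
Column X: max payoff to Row = 4
Column Y: max payoff to Row = 4
Column Z: max payoff to Row = 5
Minimum is 4, achieved by columns X, Y (tied).
Each of X or Y is a minimax strategy.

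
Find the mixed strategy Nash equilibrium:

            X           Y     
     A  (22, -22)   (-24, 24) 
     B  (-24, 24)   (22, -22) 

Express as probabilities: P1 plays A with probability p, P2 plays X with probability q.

p = 0.5, q = 0.5

Work:
Find probabilities that make opponent indifferent:
P2 chooses q to make P1 indifferent between A and B
P1 chooses p to make P2 indifferent between X and Y
Mixed NE: P1 plays (A: 0.5, B: 0.5), P2 plays (X: 0.5, Y: 0.5)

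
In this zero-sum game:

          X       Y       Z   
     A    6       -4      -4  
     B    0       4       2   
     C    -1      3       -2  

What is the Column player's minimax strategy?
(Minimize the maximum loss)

Column should play Z, value = 2

Work:
Column player minimizes Row's maximum payoff:
Column X: max payoff to Row = 6
Column Y: max payoff to Row = 4
Column Z: max payoff to Row = 2
Minimum is 2, achieved by column Z.
Minimax strategy: Z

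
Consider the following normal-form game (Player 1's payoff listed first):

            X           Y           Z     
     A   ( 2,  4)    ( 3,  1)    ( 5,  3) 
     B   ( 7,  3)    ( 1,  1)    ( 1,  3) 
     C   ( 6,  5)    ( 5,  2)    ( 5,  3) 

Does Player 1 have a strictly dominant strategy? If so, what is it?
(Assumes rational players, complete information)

No strictly dominant strategy exists for Player 1

Work:
A strategy strictly dominates another if it gives a strictly higher payoff against every opponent action. Compare each pair of P1's strategies column-by-column:
  A vs B: [2 vs 7, 3 vs 1, 5 vs 1] → A does not strictly dominate B (column X: 2 ≤ 7)
  A vs C: [2 vs 6, 3 vs 5, 5 vs 5] → A does not strictly dominate C (column X: 2 ≤ 6)
  B vs A: [7 vs 2, 1 vs 3, 1 vs 5] → B does not strictly dominate A (column Y: 1 ≤ 3)
  B vs C: [7 vs 6, 1 vs 5, 1 vs 5] → B does not strictly dominate C (column Y: 1 ≤ 5)
  C vs A: [6 vs 2, 5 vs 3, 5 vs 5] → C does not strictly dominate A (column Z: 5 ≤ 5)
  C vs B: [6 vs 7, 5 vs 1, 5 vs 1] → C does not strictly dominate B (column X: 6 ≤ 7)
No single strategy strictly dominates all others → no strictly dominant strategy.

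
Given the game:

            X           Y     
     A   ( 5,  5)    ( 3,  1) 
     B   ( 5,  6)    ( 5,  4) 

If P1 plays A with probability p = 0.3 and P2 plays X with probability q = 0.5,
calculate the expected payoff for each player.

E[P1] = 4.7, E[P2] = 4.4

Work:
E[P1] = p·q·π₁(A,X) + p·(1-q)·π₁(A,Y) + (1-p)·q·π₁(B,X) + (1-p)·(1-q)·π₁(B,Y)
= 0.3·0.5·5 + 0.3·0.5·3 + 0.7·0.5·5 + 0.7·0.5·5
= 4.7

E[P2] = 4.4 (similar calculation)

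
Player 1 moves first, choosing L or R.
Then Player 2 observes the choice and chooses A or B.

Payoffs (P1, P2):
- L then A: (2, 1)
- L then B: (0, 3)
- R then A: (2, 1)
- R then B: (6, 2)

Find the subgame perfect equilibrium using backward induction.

P1 plays R, P2 plays B after L and B after R; Payoff (6, 2)

Work:
Backward induction:
After L: P2 chooses B → P1 gets 0
After R: P2 chooses B → P1 gets 6
P1 chooses R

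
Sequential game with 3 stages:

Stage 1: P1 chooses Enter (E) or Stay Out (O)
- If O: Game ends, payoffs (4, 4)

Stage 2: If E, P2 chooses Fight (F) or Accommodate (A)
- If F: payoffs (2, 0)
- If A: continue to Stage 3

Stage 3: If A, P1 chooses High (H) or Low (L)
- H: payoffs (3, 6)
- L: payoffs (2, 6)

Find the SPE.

SPE: (O, A, H); Outcome (4, 4)

Work:
Stage 3: P1 chooses H (3 vs 2)
Stage 2: P2: F->0, A->6 (anticipating H). Choose A
Stage 1: P1: O->4, E->3 (anticipating A, H). Choose O
SPE path: O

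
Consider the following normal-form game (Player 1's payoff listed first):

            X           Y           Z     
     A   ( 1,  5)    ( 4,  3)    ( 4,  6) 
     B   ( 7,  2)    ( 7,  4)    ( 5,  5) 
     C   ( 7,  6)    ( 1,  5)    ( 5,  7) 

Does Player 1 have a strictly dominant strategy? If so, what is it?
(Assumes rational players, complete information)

No strictly dominant strategy exists for Player 1

Work:
A strategy strictly dominates another if it gives a strictly higher payoff against every opponent action. Compare each pair of P1's strategies column-by-column:
  A vs B: [1 vs 7, 4 vs 7, 4 vs 5] → A does not strictly dominate B (column X: 1 ≤ 7)
  A vs C: [1 vs 7, 4 vs 1, 4 vs 5] → A does not strictly dominate C (column X: 1 ≤ 7)
  B vs A: [7 vs 1, 7 vs 4, 5 vs 4] → B strictly dominates A
  B vs C: [7 vs 7, 7 vs 1, 5 vs 5] → B does not strictly dominate C (column X: 7 ≤ 7)
  C vs A: [7 vs 1, 1 vs 4, 5 vs 4] → C does not strictly dominate A (column Y: 1 ≤ 4)
  C vs B: [7 vs 7, 1 vs 7, 5 vs 5] → C does not strictly dominate B (column X: 7 ≤ 7)
No single strategy strictly dominates all others → no strictly dominant strategy.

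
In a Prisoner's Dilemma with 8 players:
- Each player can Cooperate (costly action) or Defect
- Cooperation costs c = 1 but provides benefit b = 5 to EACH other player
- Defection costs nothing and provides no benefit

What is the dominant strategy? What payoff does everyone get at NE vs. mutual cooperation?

Dominant: Defect; NE payoff = 0; Coop payoff = 34

Work:
Defect dominates (saves cost c = 1, benefit to others is external)
NE: All defect → everyone gets 0
If all cooperate: each receives (7)×5 - 1 = 34
Social dilemma: 34 > 0 but NE gives 0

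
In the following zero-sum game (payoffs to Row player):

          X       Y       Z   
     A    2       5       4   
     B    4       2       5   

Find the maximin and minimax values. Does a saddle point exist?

Maximin = 2, Minimax = 4, Saddle: False

Work:
Row minimums: [2, 2] → maximin = 2
Column maximums: [4, 5, 5] → minimax = 4
No saddle point (maximin ≠ minimax). Mixed strategy needed.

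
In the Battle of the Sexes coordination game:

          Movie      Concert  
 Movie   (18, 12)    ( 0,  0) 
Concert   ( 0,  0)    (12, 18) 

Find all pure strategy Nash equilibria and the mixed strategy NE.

Pure NE: (Movie, Movie) and (Concert, Concert); Mixed NE: p = 0.6, q = 0.4

Work:
Check pure NE:
(Movie, Movie): (18, 12) - no unilateral deviation beneficial
(Concert, Concert): (12, 18) - no unilateral deviation beneficial
Mixed NE: P1 plays Movie with p = 0.6, P2 plays Movie with q = 0.4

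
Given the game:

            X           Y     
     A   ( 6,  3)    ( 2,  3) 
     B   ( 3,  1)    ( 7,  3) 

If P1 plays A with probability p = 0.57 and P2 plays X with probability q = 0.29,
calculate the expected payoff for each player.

E[P1] = 4.3124, E[P2] = 2.7506

Work:
E[P1] = p·q·π₁(A,X) + p·(1-q)·π₁(A,Y) + (1-p)·q·π₁(B,X) + (1-p)·(1-q)·π₁(B,Y)
= 0.57·0.29·6 + 0.57·0.71·2 + 0.43·0.29·3 + 0.43·0.71·7
= 4.3124

E[P2] = 2.7506 (similar calculation)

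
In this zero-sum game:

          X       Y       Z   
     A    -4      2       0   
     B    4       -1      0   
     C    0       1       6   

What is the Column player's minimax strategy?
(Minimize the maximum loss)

Column should play Y, value = 2

Work:
Column player minimizes Row's maximum payoff:
Column X: max payoff to Row = 4
Column Y: max payoff to Row = 2
Column Z: max payoff to Row = 6
Minimum is 2, achieved by column Y.
Minimax strategy: Y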